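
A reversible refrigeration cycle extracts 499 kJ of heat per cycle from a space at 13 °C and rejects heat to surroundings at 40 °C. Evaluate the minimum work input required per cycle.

T_H = 40 °C → 40 + 273.15 = 313.15 K.
T_C = 13 °C → 13 + 273.15 = 286.15 K.
Carnot COP: COP_R = T_C/(T_H − T_C) = 286.15/27.00 = 10.5981.
W = Q_C/COP_R = 499/10.5981 = 47.1 kJ.

W_in ≈ 47.1 kJ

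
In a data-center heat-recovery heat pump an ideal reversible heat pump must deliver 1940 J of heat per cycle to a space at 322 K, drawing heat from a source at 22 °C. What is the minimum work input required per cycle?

W_in ≈ 162 J

T_C = 22 °C → 22 + 273.15 = 295.15 K.
COP_HP = T_H/(T_H − T_C) = 322.00/26.85 = 11.9926.
W = Q_H/COP_HP = 1940/11.9926 = 162 J.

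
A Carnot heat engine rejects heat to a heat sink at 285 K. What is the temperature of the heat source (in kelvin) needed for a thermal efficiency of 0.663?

T_H ≈ 845.7 K

From η = 1 − T_C/T_H, solving for T_H gives T_H = T_C/(1 − η) = 285.00/(1 − 0.663) = 845.7 K.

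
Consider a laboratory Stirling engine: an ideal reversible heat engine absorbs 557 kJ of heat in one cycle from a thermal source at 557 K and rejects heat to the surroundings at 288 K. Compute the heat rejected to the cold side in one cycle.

The Carnot efficiency is η = 1 − T_C/T_H = 1 − 288.00/557.00 = 0.4829.
For a reversible cycle Q_C/Q_H = T_C/T_H, so Q_C = 557 × 288.00/557.00 = 288 kJ.

Q_C ≈ 288 kJ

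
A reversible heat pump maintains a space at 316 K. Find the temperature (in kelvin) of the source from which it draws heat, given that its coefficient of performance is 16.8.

T_C ≈ 297.2 K

COP_HP = T_H/(T_H − T_C) ⇒ T_C = T_H·(COP_HP − 1)/COP_HP = 316.00 × (16.8 − 1)/16.8 = 297.2 K.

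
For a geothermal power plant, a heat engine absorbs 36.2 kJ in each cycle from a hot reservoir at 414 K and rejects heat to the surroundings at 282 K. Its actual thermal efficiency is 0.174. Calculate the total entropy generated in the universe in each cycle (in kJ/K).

W = η·Q_H = 0.174 × 36.2 = 6.299 kJ, so Q_C = Q_H − W = 29.90 kJ.
The hot reservoir loses entropy Q_H/T_H = 36.2/414.00 = 0.08744 kJ/K; the cold reservoir gains Q_C/T_C = 29.90/282.00 = 0.1060 kJ/K.
ΔS_univ = −Q_H/T_H + Q_C/T_C = 0.0186 kJ/K (> 0, since η = 0.174 < η_Carnot = 0.319).

ΔS_univ ≈ 0.0186 kJ/K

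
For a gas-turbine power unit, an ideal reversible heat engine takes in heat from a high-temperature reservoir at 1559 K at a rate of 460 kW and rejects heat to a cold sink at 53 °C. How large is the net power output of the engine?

Ẇ ≈ 364 kW

T_C = 53 °C → 53 + 273.15 = 326.15 K.
η_rev = 1 − T_C/T_H = 1 − 326.15/1559.00 = 0.7908.
W = η·Q_H = 0.7908 × 460 = 364 kW.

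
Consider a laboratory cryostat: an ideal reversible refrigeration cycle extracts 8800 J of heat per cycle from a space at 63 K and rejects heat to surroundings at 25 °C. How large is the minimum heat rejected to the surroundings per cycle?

T_H = 25 °C → 25 + 273.15 = 298.15 K.
For a reversible cycle Q_H/Q_C = T_H/T_C, so Q_H = Q_C·T_H/T_C = 8800 × 298.15/63.00 = 41600 J.

Q_H ≈ 41600 J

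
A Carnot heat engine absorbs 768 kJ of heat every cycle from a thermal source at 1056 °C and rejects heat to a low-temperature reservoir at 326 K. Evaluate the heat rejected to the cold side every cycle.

T_H = 1056 °C → 1056 + 273.15 = 1329.15 K.
Carnot efficiency: η = 1 − T_C/T_H = 1 − 326.00/1329.15 = 0.7547.
For a reversible cycle Q_C/Q_H = T_C/T_H, so Q_C = 768 × 326.00/1329.15 = 188 kJ.

Q_C ≈ 188 kJ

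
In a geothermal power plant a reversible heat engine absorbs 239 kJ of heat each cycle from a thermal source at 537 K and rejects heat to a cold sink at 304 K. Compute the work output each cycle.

W ≈ 103.7 kJ

The Carnot efficiency is η = 1 − T_C/T_H = 1 − 304.00/537.00 = 0.4339.
W = η·Q_H = 0.4339 × 239 = 103.7 kJ.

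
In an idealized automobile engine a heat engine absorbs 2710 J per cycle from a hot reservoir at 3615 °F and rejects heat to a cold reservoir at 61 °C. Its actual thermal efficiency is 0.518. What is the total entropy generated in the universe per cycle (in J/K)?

ΔS_univ ≈ 2.71 J/K

T_H = 3615 °F → (3615 − 32) × 5/9 = 1990.56 °C = 2263.71 K.
T_C = 61 °C → 61 + 273.15 = 334.15 K.
W = η·Q_H = 0.518 × 2710 = 1404 J, so Q_C = Q_H − W = 1306 J.
Reservoir entropy changes: ΔS_H = −Q_H/T_H = −2710/2263.71 = -1.197 J/K and ΔS_C = +Q_C/T_C = 1306/334.15 = 3.909 J/K.
ΔS_univ = −Q_H/T_H + Q_C/T_C = 2.71 J/K (> 0, since η = 0.518 < η_Carnot = 0.852).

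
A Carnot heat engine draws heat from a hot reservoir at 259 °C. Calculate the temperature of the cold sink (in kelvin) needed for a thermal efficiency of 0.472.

T_C ≈ 281 K

T_H = 259 °C → 259 + 273.15 = 532.15 K.
From η = 1 − T_C/T_H, T_C = T_H·(1 − η) = 532.15 × (1 − 0.472) = 281 K.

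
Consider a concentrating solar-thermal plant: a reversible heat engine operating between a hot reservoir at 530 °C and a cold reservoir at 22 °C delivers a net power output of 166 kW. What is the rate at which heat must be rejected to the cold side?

Q̇_C ≈ 96.45 kW

T_H = 530 °C → 530 + 273.15 = 803.15 K.
T_C = 22 °C → 22 + 273.15 = 295.15 K.
For a reversible engine, η = 1 − T_C/T_H = 1 − 295.15/803.15 = 0.6325.
Since Q_C/Q_H = T_C/T_H and Q_H = W/η, Q_C = W·T_C/(T_H − T_C) = 166 × 295.15/508.00 = 96.45 kW.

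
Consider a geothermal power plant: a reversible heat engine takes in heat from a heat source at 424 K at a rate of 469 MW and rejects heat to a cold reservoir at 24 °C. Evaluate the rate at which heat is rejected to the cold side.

T_C = 24 °C → 24 + 273.15 = 297.15 K.
Carnot efficiency: η = 1 − T_C/T_H = 1 − 297.15/424.00 = 0.2992.
For a reversible cycle Q_C/Q_H = T_C/T_H, so Q_C = 469 × 297.15/424.00 = 329 MW.

Q̇_C ≈ 329 MW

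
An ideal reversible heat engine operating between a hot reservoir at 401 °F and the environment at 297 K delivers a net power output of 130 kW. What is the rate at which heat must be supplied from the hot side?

T_H = 401 °F → (401 − 32) × 5/9 = 205.00 °C = 478.15 K.
The Carnot efficiency is η = 1 − T_C/T_H = 1 − 297.00/478.15 = 0.3789.
Q_H = W/η = 130/0.3789 = 343.1 kW.

Q̇_H ≈ 343.1 kW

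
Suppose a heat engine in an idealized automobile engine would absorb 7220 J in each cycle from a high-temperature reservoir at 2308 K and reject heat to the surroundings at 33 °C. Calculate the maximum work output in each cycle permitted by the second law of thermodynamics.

T_C = 33 °C → 33 + 273.15 = 306.15 K.
The second-law ceiling is the Carnot efficiency, η_max = 1 − T_C/T_H = 1 − 306.15/2308.00 = 0.8674.
W_max = η_max · Q_H = 0.8674 × 7220 = 6260 J.

W_max ≈ 6260 J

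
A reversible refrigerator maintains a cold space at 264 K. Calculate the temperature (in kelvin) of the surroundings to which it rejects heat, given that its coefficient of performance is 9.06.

COP_R = T_C/(T_H − T_C) ⇒ T_H = T_C·(1 + 1/COP_R) = 264.00 × (1 + 1/9.06) = 293 K.

T_H ≈ 293 K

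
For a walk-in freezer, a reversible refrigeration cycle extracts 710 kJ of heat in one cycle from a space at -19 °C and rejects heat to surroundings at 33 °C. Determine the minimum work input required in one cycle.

T_H = 33 °C → 33 + 273.15 = 306.15 K.
T_C = -19 °C → -19 + 273.15 = 254.15 K.
The reversible coefficient of performance is COP_R = T_C/(T_H − T_C) = 254.15/52.00 = 4.8875.
W = Q_C/COP_R = 710/4.8875 = 145 kJ.

W_in ≈ 145 kJ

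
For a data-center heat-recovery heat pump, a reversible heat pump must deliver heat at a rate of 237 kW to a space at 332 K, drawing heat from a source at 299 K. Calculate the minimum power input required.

Ẇ_in ≈ 23.56 kW

COP_HP = T_H/(T_H − T_C) = 332.00/33.00 = 10.0606.
W = Q_H/COP_HP = 237/10.0606 = 23.56 kW.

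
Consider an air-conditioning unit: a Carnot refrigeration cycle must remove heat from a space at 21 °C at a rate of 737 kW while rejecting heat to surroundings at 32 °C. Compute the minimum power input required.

Ẇ_in ≈ 27.6 kW

T_H = 32 °C → 32 + 273.15 = 305.15 K.
T_C = 21 °C → 21 + 273.15 = 294.15 K.
For a reversible refrigerator, COP_R = T_C/(T_H − T_C) = 294.15/11.00 = 26.7409.
W = Q_C/COP_R = 737/26.7409 = 27.6 kW.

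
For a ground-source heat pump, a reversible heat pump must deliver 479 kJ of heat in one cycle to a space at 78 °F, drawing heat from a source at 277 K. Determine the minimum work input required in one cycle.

T_H = 78 °F → (78 − 32) × 5/9 = 25.56 °C = 298.71 K.
The Carnot heat-pump COP is COP_HP = T_H/(T_H − T_C) = 298.71/21.71 = 13.7617.
W = Q_H/COP_HP = 479/13.7617 = 34.8 kJ.

W_in ≈ 34.8 kJ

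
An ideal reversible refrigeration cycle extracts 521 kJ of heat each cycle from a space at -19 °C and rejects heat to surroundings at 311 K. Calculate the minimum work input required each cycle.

T_C = -19 °C → -19 + 273.15 = 254.15 K.
The reversible coefficient of performance is COP_R = T_C/(T_H − T_C) = 254.15/56.85 = 4.4705.
W = Q_C/COP_R = 521/4.4705 = 117 kJ.

W_in ≈ 117 kJ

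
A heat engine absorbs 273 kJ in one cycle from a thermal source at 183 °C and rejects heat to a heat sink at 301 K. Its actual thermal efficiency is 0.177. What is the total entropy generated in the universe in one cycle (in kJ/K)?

T_H = 183 °C → 183 + 273.15 = 456.15 K.
W = η·Q_H = 0.177 × 273 = 48.32 kJ, so Q_C = Q_H − W = 224.7 kJ.
Reservoir entropy changes: ΔS_H = −Q_H/T_H = −273/456.15 = -0.5985 kJ/K and ΔS_C = +Q_C/T_C = 224.7/301.00 = 0.7464 kJ/K.
ΔS_univ = −Q_H/T_H + Q_C/T_C = 0.1480 kJ/K (> 0, since η = 0.177 < η_Carnot = 0.340).

ΔS_univ ≈ 0.1480 kJ/K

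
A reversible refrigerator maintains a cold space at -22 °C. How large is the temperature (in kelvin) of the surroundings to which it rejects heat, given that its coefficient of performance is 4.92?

T_H ≈ 302.2 K

T_C = -22 °C → -22 + 273.15 = 251.15 K.
COP_R = T_C/(T_H − T_C) ⇒ T_H = T_C·(1 + 1/COP_R) = 251.15 × (1 + 1/4.92) = 302.2 K.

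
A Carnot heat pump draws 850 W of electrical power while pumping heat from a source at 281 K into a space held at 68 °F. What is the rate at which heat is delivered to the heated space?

Q̇_H ≈ 20500 W

T_H = 68 °F → (68 − 32) × 5/9 = 20.00 °C = 293.15 K.
For a reversible heat pump, COP_HP = T_H/(T_H − T_C) = 293.15/12.15 = 24.1276.
Q_H = COP_HP · W = 24.1276 × 850 = 20500 W.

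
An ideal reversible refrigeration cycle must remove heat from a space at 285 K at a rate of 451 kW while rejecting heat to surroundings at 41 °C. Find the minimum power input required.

Ẇ_in ≈ 46.1 kW

T_H = 41 °C → 41 + 273.15 = 314.15 K.
COP_R = T_C/(T_H − T_C) = 285.00/29.15 = 9.7770.
W = Q_C/COP_R = 451/9.7770 = 46.1 kW.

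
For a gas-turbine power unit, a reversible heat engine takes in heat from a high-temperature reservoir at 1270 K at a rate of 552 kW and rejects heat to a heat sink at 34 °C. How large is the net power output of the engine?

T_C = 34 °C → 34 + 273.15 = 307.15 K.
Since the cycle is reversible, η = 1 − T_C/T_H = 1 − 307.15/1270.00 = 0.7581.
W = η·Q_H = 0.7581 × 552 = 418 kW.

Ẇ ≈ 418 kW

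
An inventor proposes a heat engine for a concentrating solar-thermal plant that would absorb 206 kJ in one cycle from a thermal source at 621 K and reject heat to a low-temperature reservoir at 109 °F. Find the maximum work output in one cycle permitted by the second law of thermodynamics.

T_C = 109 °F → (109 − 32) × 5/9 = 42.78 °C = 315.93 K.
The upper bound on efficiency is η_max = 1 − T_C/T_H = 1 − 315.93/621.00 = 0.4913.
W_max = η_max · Q_H = 0.4913 × 206 = 101 kJ.

W_max ≈ 101 kJ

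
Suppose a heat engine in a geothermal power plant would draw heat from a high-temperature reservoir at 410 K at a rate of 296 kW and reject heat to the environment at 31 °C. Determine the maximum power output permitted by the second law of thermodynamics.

T_C = 31 °C → 31 + 273.15 = 304.15 K.
The upper bound on efficiency is η_max = 1 − T_C/T_H = 1 − 304.15/410.00 = 0.2582.
W_max = η_max · Q_H = 0.2582 × 296 = 76.4 kW.

Ẇ_max ≈ 76.4 kW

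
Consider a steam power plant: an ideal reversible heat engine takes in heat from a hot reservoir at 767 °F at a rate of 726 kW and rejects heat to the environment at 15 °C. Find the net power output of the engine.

T_H = 767 °F → (767 − 32) × 5/9 = 408.33 °C = 681.48 K.
T_C = 15 °C → 15 + 273.15 = 288.15 K.
For a reversible engine, η = 1 − T_C/T_H = 1 − 288.15/681.48 = 0.5772.
W = η·Q_H = 0.5772 × 726 = 419 kW.

Ẇ ≈ 419 kW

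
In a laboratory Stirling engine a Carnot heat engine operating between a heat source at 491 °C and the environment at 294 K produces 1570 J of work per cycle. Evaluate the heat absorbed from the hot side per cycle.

T_H = 491 °C → 491 + 273.15 = 764.15 K.
The Carnot efficiency is η = 1 − T_C/T_H = 1 − 294.00/764.15 = 0.6153.
Q_H = W/η = 1570/0.6153 = 2550 J.

Q_H ≈ 2550 J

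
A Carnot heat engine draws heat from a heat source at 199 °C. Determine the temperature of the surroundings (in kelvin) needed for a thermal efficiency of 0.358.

T_C ≈ 303 K

T_H = 199 °C → 199 + 273.15 = 472.15 K.
From η = 1 − T_C/T_H, T_C = T_H·(1 − η) = 472.15 × (1 − 0.358) = 303 K.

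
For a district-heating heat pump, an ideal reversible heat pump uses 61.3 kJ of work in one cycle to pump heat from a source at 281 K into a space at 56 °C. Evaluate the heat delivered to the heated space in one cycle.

T_H = 56 °C → 56 + 273.15 = 329.15 K.
For a reversible heat pump, COP_HP = T_H/(T_H − T_C) = 329.15/48.15 = 6.8359.
Q_H = COP_HP · W = 6.8359 × 61.3 = 419 kJ.

Q_H ≈ 419 kJ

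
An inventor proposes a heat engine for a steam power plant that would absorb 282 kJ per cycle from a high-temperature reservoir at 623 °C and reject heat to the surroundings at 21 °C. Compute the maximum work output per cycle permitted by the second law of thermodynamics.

T_H = 623 °C → 623 + 273.15 = 896.15 K.
T_C = 21 °C → 21 + 273.15 = 294.15 K.
The second-law ceiling is the Carnot efficiency, η_max = 1 − T_C/T_H = 1 − 294.15/896.15 = 0.6718.
W_max = η_max · Q_H = 0.6718 × 282 = 189.4 kJ.

W_max ≈ 189.4 kJ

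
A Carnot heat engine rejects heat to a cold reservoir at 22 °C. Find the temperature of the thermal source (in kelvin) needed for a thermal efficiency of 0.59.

T_H ≈ 720 K

T_C = 22 °C → 22 + 273.15 = 295.15 K.
From η = 1 − T_C/T_H, solving for T_H gives T_H = T_C/(1 − η) = 295.15/(1 − 0.59) = 720 K.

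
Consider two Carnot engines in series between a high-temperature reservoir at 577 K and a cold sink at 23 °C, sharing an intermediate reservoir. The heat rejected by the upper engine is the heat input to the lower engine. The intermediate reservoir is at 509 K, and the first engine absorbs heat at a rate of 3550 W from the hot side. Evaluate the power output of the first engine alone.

T_C = 23 °C → 23 + 273.15 = 296.15 K.
First-stage efficiency η₁ = 1 − T_m/T_H = 1 − 509.00/577.00 = 0.1179.
W₁ = η₁·Q_H = 0.1179 × 3550 = 418 W.

Ẇ₁ ≈ 418 W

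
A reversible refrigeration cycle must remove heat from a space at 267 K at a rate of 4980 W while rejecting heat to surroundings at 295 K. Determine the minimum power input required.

Ẇ_in ≈ 522 W

Carnot COP: COP_R = T_C/(T_H − T_C) = 267.00/28.00 = 9.5357.
W = Q_C/COP_R = 4980/9.5357 = 522 W.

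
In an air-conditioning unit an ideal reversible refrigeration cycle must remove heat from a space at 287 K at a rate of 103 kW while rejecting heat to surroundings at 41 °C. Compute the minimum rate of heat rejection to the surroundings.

T_H = 41 °C → 41 + 273.15 = 314.15 K.
For a reversible cycle Q_H/Q_C = T_H/T_C, so Q_H = Q_C·T_H/T_C = 103 × 314.15/287.00 = 113 kW.

Q̇_H ≈ 113 kW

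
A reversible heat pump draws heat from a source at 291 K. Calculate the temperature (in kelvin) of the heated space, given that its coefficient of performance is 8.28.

T_H ≈ 331 K

COP_HP = T_H/(T_H − T_C) ⇒ T_H = T_C·COP_HP/(COP_HP − 1) = 291.00 × 8.28/(8.28 − 1) = 331 K.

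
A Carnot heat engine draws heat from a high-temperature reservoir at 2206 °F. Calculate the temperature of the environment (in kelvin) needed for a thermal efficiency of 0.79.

T_C ≈ 311 K

T_H = 2206 °F → (2206 − 32) × 5/9 = 1207.78 °C = 1480.93 K.
From η = 1 − T_C/T_H, T_C = T_H·(1 − η) = 1480.93 × (1 − 0.79) = 311 K.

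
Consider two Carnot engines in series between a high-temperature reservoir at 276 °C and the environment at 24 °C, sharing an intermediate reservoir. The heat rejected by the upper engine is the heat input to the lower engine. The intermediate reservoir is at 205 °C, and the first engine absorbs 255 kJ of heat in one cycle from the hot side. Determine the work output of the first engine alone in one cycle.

W₁ ≈ 33.0 kJ

T_H = 276 °C → 276 + 273.15 = 549.15 K.
T_C = 24 °C → 24 + 273.15 = 297.15 K.
T_m = 205 °C → 205 + 273.15 = 478.15 K.
First-stage efficiency η₁ = 1 − T_m/T_H = 1 − 478.15/549.15 = 0.1293.
W₁ = η₁·Q_H = 0.1293 × 255 = 33.0 kJ.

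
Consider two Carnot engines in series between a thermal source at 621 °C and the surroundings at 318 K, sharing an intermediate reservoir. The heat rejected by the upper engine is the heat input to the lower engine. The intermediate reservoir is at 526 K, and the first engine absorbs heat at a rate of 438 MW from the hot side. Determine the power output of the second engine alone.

T_H = 621 °C → 621 + 273.15 = 894.15 K.
Heat entering the second stage: Q_m = Q_H·(T_m/T_H) = 438 × 526.00/894.15 = 257.7 MW.
Second-stage efficiency η₂ = 1 − T_C/T_m = 1 − 318.00/526.00 = 0.3954, so W₂ = η₂·Q_m = 101.9 MW.

Ẇ₂ ≈ 101.9 MW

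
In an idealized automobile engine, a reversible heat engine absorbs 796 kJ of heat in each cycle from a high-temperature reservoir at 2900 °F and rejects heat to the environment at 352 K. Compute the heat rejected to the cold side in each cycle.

T_H = 2900 °F → (2900 − 32) × 5/9 = 1593.33 °C = 1866.48 K.
Carnot efficiency: η = 1 − T_C/T_H = 1 − 352.00/1866.48 = 0.8114.
For a reversible cycle Q_C/Q_H = T_C/T_H, so Q_C = 796 × 352.00/1866.48 = 150.1 kJ.

Q_C ≈ 150.1 kJ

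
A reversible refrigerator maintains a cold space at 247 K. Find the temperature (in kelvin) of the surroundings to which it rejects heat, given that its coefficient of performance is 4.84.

COP_R = T_C/(T_H − T_C) ⇒ T_H = T_C·(1 + 1/COP_R) = 247.00 × (1 + 1/4.84) = 298 K.

T_H ≈ 298 K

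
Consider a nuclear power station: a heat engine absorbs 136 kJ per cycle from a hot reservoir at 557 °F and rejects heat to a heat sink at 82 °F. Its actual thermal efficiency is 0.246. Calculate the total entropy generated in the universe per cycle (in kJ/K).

T_H = 557 °F → (557 − 32) × 5/9 = 291.67 °C = 564.82 K.
T_C = 82 °F → (82 − 32) × 5/9 = 27.78 °C = 300.93 K.
W = η·Q_H = 0.246 × 136 = 33.46 kJ, so Q_C = Q_H − W = 102.5 kJ.
The hot reservoir loses entropy Q_H/T_H = 136/564.82 = 0.2408 kJ/K; the cold reservoir gains Q_C/T_C = 102.5/300.93 = 0.3408 kJ/K.
ΔS_univ = −Q_H/T_H + Q_C/T_C = 0.09997 kJ/K (> 0, since η = 0.246 < η_Carnot = 0.467).

ΔS_univ ≈ 0.09997 kJ/K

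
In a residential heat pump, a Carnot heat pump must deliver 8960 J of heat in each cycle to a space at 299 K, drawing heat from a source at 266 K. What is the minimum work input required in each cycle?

W_in ≈ 989 J

COP_HP = T_H/(T_H − T_C) = 299.00/33.00 = 9.0606.
W = Q_H/COP_HP = 8960/9.0606 = 989 J.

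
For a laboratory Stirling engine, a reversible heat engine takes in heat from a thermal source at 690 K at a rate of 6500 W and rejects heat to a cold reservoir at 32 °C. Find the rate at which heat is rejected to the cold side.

T_C = 32 °C → 32 + 273.15 = 305.15 K.
Since the cycle is reversible, η = 1 − T_C/T_H = 1 − 305.15/690.00 = 0.5578.
For a reversible cycle Q_C/Q_H = T_C/T_H, so Q_C = 6500 × 305.15/690.00 = 2870 W.

Q̇_C ≈ 2870 W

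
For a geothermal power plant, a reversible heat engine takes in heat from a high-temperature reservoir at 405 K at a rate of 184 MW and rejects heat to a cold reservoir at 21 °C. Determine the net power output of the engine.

T_C = 21 °C → 21 + 273.15 = 294.15 K.
η_rev = 1 − T_C/T_H = 1 − 294.15/405.00 = 0.2737.
W = η·Q_H = 0.2737 × 184 = 50.4 MW.

Ẇ ≈ 50.4 MW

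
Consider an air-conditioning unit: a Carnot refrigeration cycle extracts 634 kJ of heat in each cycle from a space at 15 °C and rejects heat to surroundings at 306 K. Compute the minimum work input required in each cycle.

T_C = 15 °C → 15 + 273.15 = 288.15 K.
COP_R = T_C/(T_H − T_C) = 288.15/17.85 = 16.1429.
W = Q_C/COP_R = 634/16.1429 = 39.3 kJ.

W_in ≈ 39.3 kJ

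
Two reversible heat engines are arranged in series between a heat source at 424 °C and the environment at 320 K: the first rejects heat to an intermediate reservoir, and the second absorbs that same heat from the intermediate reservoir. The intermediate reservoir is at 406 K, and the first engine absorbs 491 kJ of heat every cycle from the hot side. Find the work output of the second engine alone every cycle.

W₂ ≈ 60.57 kJ

T_H = 424 °C → 424 + 273.15 = 697.15 K.
Heat entering the second stage: Q_m = Q_H·(T_m/T_H) = 491 × 406.00/697.15 = 285.9 kJ.
Second-stage efficiency η₂ = 1 − T_C/T_m = 1 − 320.00/406.00 = 0.2118, so W₂ = η₂·Q_m = 60.57 kJ.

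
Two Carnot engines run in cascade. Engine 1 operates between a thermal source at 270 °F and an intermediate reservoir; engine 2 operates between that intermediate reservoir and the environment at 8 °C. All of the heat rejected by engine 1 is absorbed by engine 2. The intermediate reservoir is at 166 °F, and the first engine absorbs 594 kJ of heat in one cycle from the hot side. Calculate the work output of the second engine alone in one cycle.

T_H = 270 °F → (270 − 32) × 5/9 = 132.22 °C = 405.37 K.
T_C = 8 °C → 8 + 273.15 = 281.15 K.
T_m = 166 °F → (166 − 32) × 5/9 = 74.44 °C = 347.59 K.
Heat entering the second stage: Q_m = Q_H·(T_m/T_H) = 594 × 347.59/405.37 = 509.3 kJ.
Second-stage efficiency η₂ = 1 − T_C/T_m = 1 − 281.15/347.59 = 0.1912, so W₂ = η₂·Q_m = 97.36 kJ.

W₂ ≈ 97.36 kJ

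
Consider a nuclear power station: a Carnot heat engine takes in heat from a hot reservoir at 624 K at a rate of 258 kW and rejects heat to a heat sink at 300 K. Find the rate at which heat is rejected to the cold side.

Q̇_C ≈ 124 kW

Carnot efficiency: η = 1 − T_C/T_H = 1 − 300.00/624.00 = 0.5192.
For a reversible cycle Q_C/Q_H = T_C/T_H, so Q_C = 258 × 300.00/624.00 = 124 kW.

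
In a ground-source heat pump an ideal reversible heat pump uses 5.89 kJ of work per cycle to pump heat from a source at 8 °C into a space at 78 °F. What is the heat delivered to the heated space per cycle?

Q_H ≈ 100 kJ

T_H = 78 °F → (78 − 32) × 5/9 = 25.56 °C = 298.71 K.
T_C = 8 °C → 8 + 273.15 = 281.15 K.
The Carnot heat-pump COP is COP_HP = T_H/(T_H − T_C) = 298.71/17.56 = 17.0149.
Q_H = COP_HP · W = 17.0149 × 5.89 = 100 kJ.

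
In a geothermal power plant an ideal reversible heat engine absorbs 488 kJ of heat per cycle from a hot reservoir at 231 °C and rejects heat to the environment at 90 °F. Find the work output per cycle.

T_H = 231 °C → 231 + 273.15 = 504.15 K.
T_C = 90 °F → (90 − 32) × 5/9 = 32.22 °C = 305.37 K.
Since the cycle is reversible, η = 1 − T_C/T_H = 1 − 305.37/504.15 = 0.3943.
W = η·Q_H = 0.3943 × 488 = 192 kJ.

W ≈ 192 kJ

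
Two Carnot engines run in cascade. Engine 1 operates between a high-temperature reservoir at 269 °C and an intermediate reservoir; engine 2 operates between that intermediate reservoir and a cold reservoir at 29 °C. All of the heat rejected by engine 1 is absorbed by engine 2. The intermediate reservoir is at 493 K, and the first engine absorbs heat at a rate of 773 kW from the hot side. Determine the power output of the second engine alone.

Ẇ₂ ≈ 272 kW

T_H = 269 °C → 269 + 273.15 = 542.15 K.
T_C = 29 °C → 29 + 273.15 = 302.15 K.
Heat entering the second stage: Q_m = Q_H·(T_m/T_H) = 773 × 493.00/542.15 = 703 kW.
Second-stage efficiency η₂ = 1 − T_C/T_m = 1 − 302.15/493.00 = 0.3871, so W₂ = η₂·Q_m = 272 kW.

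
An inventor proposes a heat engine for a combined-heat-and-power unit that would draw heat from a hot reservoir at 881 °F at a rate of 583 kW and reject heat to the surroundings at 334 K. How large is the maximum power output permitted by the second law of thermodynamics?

T_H = 881 °F → (881 − 32) × 5/9 = 471.67 °C = 744.82 K.
By the Carnot theorem, η_max = 1 − T_C/T_H = 1 − 334.00/744.82 = 0.5516.
W_max = η_max · Q_H = 0.5516 × 583 = 321.6 kW.

Ẇ_max ≈ 321.6 kW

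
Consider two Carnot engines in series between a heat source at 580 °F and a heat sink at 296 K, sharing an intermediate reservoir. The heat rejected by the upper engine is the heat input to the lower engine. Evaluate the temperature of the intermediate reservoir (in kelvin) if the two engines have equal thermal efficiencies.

T_m ≈ 413 K

T_H = 580 °F → (580 − 32) × 5/9 = 304.44 °C = 577.59 K.
Equal efficiencies require 1 − T_m/T_H = 1 − T_C/T_m, i.e. T_m/T_H = T_C/T_m, so T_m = √(T_H·T_C) = √(577.59 × 296.00) = 413 K.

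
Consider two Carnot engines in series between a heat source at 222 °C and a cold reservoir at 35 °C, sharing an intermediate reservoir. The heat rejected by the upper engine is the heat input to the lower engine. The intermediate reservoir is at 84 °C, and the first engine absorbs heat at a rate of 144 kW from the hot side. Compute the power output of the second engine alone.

Ẇ₂ ≈ 14.3 kW

T_H = 222 °C → 222 + 273.15 = 495.15 K.
T_C = 35 °C → 35 + 273.15 = 308.15 K.
T_m = 84 °C → 84 + 273.15 = 357.15 K.
Heat entering the second stage: Q_m = Q_H·(T_m/T_H) = 144 × 357.15/495.15 = 104 kW.
Second-stage efficiency η₂ = 1 − T_C/T_m = 1 − 308.15/357.15 = 0.1372, so W₂ = η₂·Q_m = 14.3 kW.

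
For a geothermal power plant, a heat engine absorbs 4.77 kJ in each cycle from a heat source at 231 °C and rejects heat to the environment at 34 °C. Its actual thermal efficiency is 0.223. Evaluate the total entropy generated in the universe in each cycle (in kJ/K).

T_H = 231 °C → 231 + 273.15 = 504.15 K.
T_C = 34 °C → 34 + 273.15 = 307.15 K.
W = η·Q_H = 0.223 × 4.77 = 1.064 kJ, so Q_C = Q_H − W = 3.706 kJ.
The hot reservoir loses entropy Q_H/T_H = 4.77/504.15 = 0.009461 kJ/K; the cold reservoir gains Q_C/T_C = 3.706/307.15 = 0.01207 kJ/K.
ΔS_univ = −Q_H/T_H + Q_C/T_C = 0.00261 kJ/K (> 0, since η = 0.223 < η_Carnot = 0.391).

ΔS_univ ≈ 0.00261 kJ/K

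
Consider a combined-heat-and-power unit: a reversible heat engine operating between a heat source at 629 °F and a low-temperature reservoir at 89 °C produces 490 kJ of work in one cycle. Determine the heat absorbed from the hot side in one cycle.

T_H = 629 °F → (629 − 32) × 5/9 = 331.67 °C = 604.82 K.
T_C = 89 °C → 89 + 273.15 = 362.15 K.
Since the cycle is reversible, η = 1 − T_C/T_H = 1 − 362.15/604.82 = 0.4012.
Q_H = W/η = 490/0.4012 = 1220 kJ.

Q_H ≈ 1220 kJ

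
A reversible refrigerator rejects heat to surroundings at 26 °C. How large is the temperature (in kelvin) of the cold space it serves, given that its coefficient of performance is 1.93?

T_C ≈ 197.1 K

T_H = 26 °C → 26 + 273.15 = 299.15 K.
COP_R = T_C/(T_H − T_C) ⇒ T_C = T_H·COP_R/(1 + COP_R) = 299.15 × 1.93/(1 + 1.93) = 197.1 K.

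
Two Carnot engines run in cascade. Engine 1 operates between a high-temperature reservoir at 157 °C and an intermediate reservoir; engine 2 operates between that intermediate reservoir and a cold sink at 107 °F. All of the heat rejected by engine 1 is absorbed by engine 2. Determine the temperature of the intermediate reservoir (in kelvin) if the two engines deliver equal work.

T_H = 157 °C → 157 + 273.15 = 430.15 K.
T_C = 107 °F → (107 − 32) × 5/9 = 41.67 °C = 314.82 K.
For reversible stages Q_m = Q_H·(T_m/T_H). Setting W₁ = Q_H(1 − T_m/T_H) equal to W₂ = Q_m(1 − T_C/T_m) = Q_H·(T_m − T_C)/T_H gives T_H − T_m = T_m − T_C, so T_m = (T_H + T_C)/2 = (430.15 + 314.82)/2 = 372.5 K.

T_m ≈ 372.5 K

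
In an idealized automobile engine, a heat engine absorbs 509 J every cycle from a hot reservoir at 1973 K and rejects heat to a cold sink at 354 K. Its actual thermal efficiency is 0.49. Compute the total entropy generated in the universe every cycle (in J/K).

ΔS_univ ≈ 0.475 J/K

W = η·Q_H = 0.49 × 509 = 249.4 J, so Q_C = Q_H − W = 259.6 J.
Reservoir entropy changes: ΔS_H = −Q_H/T_H = −509/1973.00 = -0.2580 J/K and ΔS_C = +Q_C/T_C = 259.6/354.00 = 0.7333 J/K.
ΔS_univ = −Q_H/T_H + Q_C/T_C = 0.475 J/K (> 0, since η = 0.49 < η_Carnot = 0.821).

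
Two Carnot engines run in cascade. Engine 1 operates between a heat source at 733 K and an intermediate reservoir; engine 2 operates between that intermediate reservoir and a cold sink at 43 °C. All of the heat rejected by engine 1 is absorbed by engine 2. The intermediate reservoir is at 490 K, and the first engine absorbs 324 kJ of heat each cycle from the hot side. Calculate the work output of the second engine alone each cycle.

T_C = 43 °C → 43 + 273.15 = 316.15 K.
Heat entering the second stage: Q_m = Q_H·(T_m/T_H) = 324 × 490.00/733.00 = 216.6 kJ.
Second-stage efficiency η₂ = 1 − T_C/T_m = 1 − 316.15/490.00 = 0.3548, so W₂ = η₂·Q_m = 76.85 kJ.

W₂ ≈ 76.85 kJ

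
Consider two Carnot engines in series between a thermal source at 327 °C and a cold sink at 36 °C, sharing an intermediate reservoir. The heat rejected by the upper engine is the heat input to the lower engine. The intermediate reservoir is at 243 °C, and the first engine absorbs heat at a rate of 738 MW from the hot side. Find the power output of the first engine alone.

T_H = 327 °C → 327 + 273.15 = 600.15 K.
T_C = 36 °C → 36 + 273.15 = 309.15 K.
T_m = 243 °C → 243 + 273.15 = 516.15 K.
First-stage efficiency η₁ = 1 − T_m/T_H = 1 − 516.15/600.15 = 0.1400.
W₁ = η₁·Q_H = 0.1400 × 738 = 103 MW.

Ẇ₁ ≈ 103 MW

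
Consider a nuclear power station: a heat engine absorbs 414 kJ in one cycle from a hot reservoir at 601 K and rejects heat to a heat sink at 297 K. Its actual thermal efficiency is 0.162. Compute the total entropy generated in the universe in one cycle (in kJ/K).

W = η·Q_H = 0.162 × 414 = 67.07 kJ, so Q_C = Q_H − W = 346.9 kJ.
Entropy balance on the reservoirs: −Q_H/T_H = -0.6889 kJ/K, +Q_C/T_C = 1.168 kJ/K.
ΔS_univ = −Q_H/T_H + Q_C/T_C = 0.479 kJ/K (> 0, since η = 0.162 < η_Carnot = 0.506).

ΔS_univ ≈ 0.479 kJ/K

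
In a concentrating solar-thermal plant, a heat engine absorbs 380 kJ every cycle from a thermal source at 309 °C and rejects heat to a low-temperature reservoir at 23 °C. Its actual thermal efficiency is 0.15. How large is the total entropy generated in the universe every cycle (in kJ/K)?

ΔS_univ ≈ 0.4379 kJ/K

T_H = 309 °C → 309 + 273.15 = 582.15 K.
T_C = 23 °C → 23 + 273.15 = 296.15 K.
W = η·Q_H = 0.15 × 380 = 57.00 kJ, so Q_C = Q_H − W = 323.0 kJ.
Reservoir entropy changes: ΔS_H = −Q_H/T_H = −380/582.15 = -0.6528 kJ/K and ΔS_C = +Q_C/T_C = 323.0/296.15 = 1.091 kJ/K.
ΔS_univ = −Q_H/T_H + Q_C/T_C = 0.4379 kJ/K (> 0, since η = 0.15 < η_Carnot = 0.491).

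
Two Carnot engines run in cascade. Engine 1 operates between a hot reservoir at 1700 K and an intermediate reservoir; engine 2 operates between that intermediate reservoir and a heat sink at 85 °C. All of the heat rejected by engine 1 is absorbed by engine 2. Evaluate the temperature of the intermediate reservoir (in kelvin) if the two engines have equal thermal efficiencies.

T_C = 85 °C → 85 + 273.15 = 358.15 K.
Equal efficiencies require 1 − T_m/T_H = 1 − T_C/T_m, i.e. T_m/T_H = T_C/T_m, so T_m = √(T_H·T_C) = √(1700.00 × 358.15) = 780.3 K.

T_m ≈ 780.3 K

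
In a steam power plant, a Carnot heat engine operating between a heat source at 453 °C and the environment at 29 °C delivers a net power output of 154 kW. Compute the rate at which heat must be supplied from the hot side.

T_H = 453 °C → 453 + 273.15 = 726.15 K.
T_C = 29 °C → 29 + 273.15 = 302.15 K.
The Carnot efficiency is η = 1 − T_C/T_H = 1 − 302.15/726.15 = 0.5839.
Q_H = W/η = 154/0.5839 = 263.7 kW.

Q̇_H ≈ 263.7 kW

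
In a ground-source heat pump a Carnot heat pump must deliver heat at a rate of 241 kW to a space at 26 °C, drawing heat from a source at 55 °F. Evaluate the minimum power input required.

T_H = 26 °C → 26 + 273.15 = 299.15 K.
T_C = 55 °F → (55 − 32) × 5/9 = 12.78 °C = 285.93 K.
COP_HP = T_H/(T_H − T_C) = 299.15/13.22 = 22.6248.
W = Q_H/COP_HP = 241/22.6248 = 10.65 kW.

Ẇ_in ≈ 10.65 kW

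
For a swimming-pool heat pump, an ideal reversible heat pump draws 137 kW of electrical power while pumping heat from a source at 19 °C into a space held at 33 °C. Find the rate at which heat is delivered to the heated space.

T_H = 33 °C → 33 + 273.15 = 306.15 K.
T_C = 19 °C → 19 + 273.15 = 292.15 K.
The Carnot heat-pump COP is COP_HP = T_H/(T_H − T_C) = 306.15/14.00 = 21.8679.
Q_H = COP_HP · W = 21.8679 × 137 = 3000 kW.

Q̇_H ≈ 3000 kW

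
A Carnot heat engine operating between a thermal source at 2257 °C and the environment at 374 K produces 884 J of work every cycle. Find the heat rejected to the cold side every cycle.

Q_C ≈ 153 J

T_H = 2257 °C → 2257 + 273.15 = 2530.15 K.
η_rev = 1 − T_C/T_H = 1 − 374.00/2530.15 = 0.8522.
Since Q_C/Q_H = T_C/T_H and Q_H = W/η, Q_C = W·T_C/(T_H − T_C) = 884 × 374.00/2156.15 = 153 J.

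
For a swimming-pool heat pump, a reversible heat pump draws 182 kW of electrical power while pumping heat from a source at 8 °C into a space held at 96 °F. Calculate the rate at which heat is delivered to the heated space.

T_H = 96 °F → (96 − 32) × 5/9 = 35.56 °C = 308.71 K.
T_C = 8 °C → 8 + 273.15 = 281.15 K.
For a reversible heat pump, COP_HP = T_H/(T_H − T_C) = 308.71/27.56 = 11.2030.
Q_H = COP_HP · W = 11.2030 × 182 = 2039 kW.

Q̇_H ≈ 2039 kW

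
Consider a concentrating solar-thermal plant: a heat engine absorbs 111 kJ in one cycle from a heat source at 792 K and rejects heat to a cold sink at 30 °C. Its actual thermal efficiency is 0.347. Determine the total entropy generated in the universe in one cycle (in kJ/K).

ΔS_univ ≈ 0.09895 kJ/K

T_C = 30 °C → 30 + 273.15 = 303.15 K.
W = η·Q_H = 0.347 × 111 = 38.52 kJ, so Q_C = Q_H − W = 72.48 kJ.
Reservoir entropy changes: ΔS_H = −Q_H/T_H = −111/792.00 = -0.1402 kJ/K and ΔS_C = +Q_C/T_C = 72.48/303.15 = 0.2391 kJ/K.
ΔS_univ = −Q_H/T_H + Q_C/T_C = 0.09895 kJ/K (> 0, since η = 0.347 < η_Carnot = 0.617).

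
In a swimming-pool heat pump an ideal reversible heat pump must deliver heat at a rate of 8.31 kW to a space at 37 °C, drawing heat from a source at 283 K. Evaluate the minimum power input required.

T_H = 37 °C → 37 + 273.15 = 310.15 K.
The Carnot heat-pump COP is COP_HP = T_H/(T_H − T_C) = 310.15/27.15 = 11.4236.
W = Q_H/COP_HP = 8.31/11.4236 = 0.727 kW.

Ẇ_in ≈ 0.727 kW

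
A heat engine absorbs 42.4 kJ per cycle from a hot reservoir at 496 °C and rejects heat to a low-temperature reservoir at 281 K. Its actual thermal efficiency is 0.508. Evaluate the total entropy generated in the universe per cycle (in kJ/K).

ΔS_univ ≈ 0.01911 kJ/K

T_H = 496 °C → 496 + 273.15 = 769.15 K.
W = η·Q_H = 0.508 × 42.4 = 21.54 kJ, so Q_C = Q_H − W = 20.86 kJ.
Reservoir entropy changes: ΔS_H = −Q_H/T_H = −42.4/769.15 = -0.05513 kJ/K and ΔS_C = +Q_C/T_C = 20.86/281.00 = 0.07424 kJ/K.
ΔS_univ = −Q_H/T_H + Q_C/T_C = 0.01911 kJ/K (> 0, since η = 0.508 < η_Carnot = 0.635).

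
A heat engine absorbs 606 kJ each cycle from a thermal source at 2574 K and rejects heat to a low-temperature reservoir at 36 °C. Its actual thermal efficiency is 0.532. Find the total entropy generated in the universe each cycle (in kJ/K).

ΔS_univ ≈ 0.6819 kJ/K

T_C = 36 °C → 36 + 273.15 = 309.15 K.
W = η·Q_H = 0.532 × 606 = 322.4 kJ, so Q_C = Q_H − W = 283.6 kJ.
Reservoir entropy changes: ΔS_H = −Q_H/T_H = −606/2574.00 = -0.2354 kJ/K and ΔS_C = +Q_C/T_C = 283.6/309.15 = 0.9174 kJ/K.
ΔS_univ = −Q_H/T_H + Q_C/T_C = 0.6819 kJ/K (> 0, since η = 0.532 < η_Carnot = 0.880).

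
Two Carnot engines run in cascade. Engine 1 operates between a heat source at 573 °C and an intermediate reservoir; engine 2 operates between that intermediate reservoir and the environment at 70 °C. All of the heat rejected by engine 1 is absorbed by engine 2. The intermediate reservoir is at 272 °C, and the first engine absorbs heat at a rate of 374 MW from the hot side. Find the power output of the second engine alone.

T_H = 573 °C → 573 + 273.15 = 846.15 K.
T_C = 70 °C → 70 + 273.15 = 343.15 K.
T_m = 272 °C → 272 + 273.15 = 545.15 K.
Heat entering the second stage: Q_m = Q_H·(T_m/T_H) = 374 × 545.15/846.15 = 241 MW.
Second-stage efficiency η₂ = 1 − T_C/T_m = 1 − 343.15/545.15 = 0.3705, so W₂ = η₂·Q_m = 89.3 MW.

Ẇ₂ ≈ 89.3 MW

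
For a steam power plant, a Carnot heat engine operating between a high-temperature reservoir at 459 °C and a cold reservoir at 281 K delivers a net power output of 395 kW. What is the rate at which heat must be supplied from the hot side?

Q̇_H ≈ 641 kW

T_H = 459 °C → 459 + 273.15 = 732.15 K.
Since the cycle is reversible, η = 1 − T_C/T_H = 1 − 281.00/732.15 = 0.6162.
Q_H = W/η = 395/0.6162 = 641 kW.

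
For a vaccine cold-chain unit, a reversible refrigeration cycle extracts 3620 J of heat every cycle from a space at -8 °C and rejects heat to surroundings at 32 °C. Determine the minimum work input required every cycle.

W_in ≈ 546.1 J

T_H = 32 °C → 32 + 273.15 = 305.15 K.
T_C = -8 °C → -8 + 273.15 = 265.15 K.
COP_R = T_C/(T_H − T_C) = 265.15/40.00 = 6.6287.
W = Q_C/COP_R = 3620/6.6287 = 546.1 J.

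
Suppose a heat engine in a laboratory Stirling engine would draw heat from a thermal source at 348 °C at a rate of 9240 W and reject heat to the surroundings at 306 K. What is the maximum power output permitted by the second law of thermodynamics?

Ẇ_max ≈ 4690 W

T_H = 348 °C → 348 + 273.15 = 621.15 K.
The upper bound on efficiency is η_max = 1 − T_C/T_H = 1 − 306.00/621.15 = 0.5074.
W_max = η_max · Q_H = 0.5074 × 9240 = 4690 W.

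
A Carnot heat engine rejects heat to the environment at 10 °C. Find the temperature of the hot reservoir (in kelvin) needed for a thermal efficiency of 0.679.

T_H ≈ 882 K

T_C = 10 °C → 10 + 273.15 = 283.15 K.
From η = 1 − T_C/T_H, solving for T_H gives T_H = T_C/(1 − η) = 283.15/(1 − 0.679) = 882 K.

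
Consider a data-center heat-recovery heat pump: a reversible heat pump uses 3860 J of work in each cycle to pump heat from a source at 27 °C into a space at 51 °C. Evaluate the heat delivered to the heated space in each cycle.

T_H = 51 °C → 51 + 273.15 = 324.15 K.
T_C = 27 °C → 27 + 273.15 = 300.15 K.
For a reversible heat pump, COP_HP = T_H/(T_H − T_C) = 324.15/24.00 = 13.5062.
Q_H = COP_HP · W = 13.5062 × 3860 = 52130 J.

Q_H ≈ 52130 J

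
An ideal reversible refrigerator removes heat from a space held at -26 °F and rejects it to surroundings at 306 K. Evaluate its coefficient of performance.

T_C = -26 °F → (-26 − 32) × 5/9 = -32.22 °C = 240.93 K.
The reversible coefficient of performance is COP_R = T_C/(T_H − T_C) = 240.93/(306.00 − 240.93) = 3.70.

COP_R ≈ 3.70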